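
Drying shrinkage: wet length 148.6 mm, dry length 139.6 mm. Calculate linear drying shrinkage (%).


DS = (148.6 - 139.6) / 148.6 * 100 = 6.06%

6.06


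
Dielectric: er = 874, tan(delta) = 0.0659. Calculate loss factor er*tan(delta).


Loss = 874 * 0.0659 = 57.597

57.597


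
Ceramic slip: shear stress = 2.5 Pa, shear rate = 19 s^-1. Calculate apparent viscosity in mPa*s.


eta = tau/gamma * 1000 = 2.5/19 * 1000 = 131.6 mPa*s

131.6


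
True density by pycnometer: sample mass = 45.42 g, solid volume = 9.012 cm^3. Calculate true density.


TD = 45.42 / 9.012 = 5.04 g/cm^3

5.04


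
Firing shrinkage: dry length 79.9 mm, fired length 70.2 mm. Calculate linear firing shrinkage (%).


FS = (79.9 - 70.2) / 79.9 * 100 = 12.14%

12.14


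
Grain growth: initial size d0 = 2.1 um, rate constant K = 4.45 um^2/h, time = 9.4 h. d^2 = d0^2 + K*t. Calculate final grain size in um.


d^2 = 2.1^2 + 4.45*9.4 = 46.24
d = sqrt(46.24) = 6.8 um

6.8


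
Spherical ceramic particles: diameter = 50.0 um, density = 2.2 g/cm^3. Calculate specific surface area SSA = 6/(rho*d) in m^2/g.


SSA = 6 / (2.2 * 50.0) = 0.055 m^2/g

0.055


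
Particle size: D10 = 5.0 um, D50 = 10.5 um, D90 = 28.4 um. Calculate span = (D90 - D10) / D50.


Span = (28.4 - 5.0) / 10.5 = 23.4 / 10.5 = 2.229

2.229


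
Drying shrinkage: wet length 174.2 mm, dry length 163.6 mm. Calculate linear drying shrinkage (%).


DS = (174.2 - 163.6) / 174.2 * 100 = 6.08%

6.08


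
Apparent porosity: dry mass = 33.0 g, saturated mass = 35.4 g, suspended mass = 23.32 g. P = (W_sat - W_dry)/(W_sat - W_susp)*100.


P = (35.4 - 33.0) / (35.4 - 23.32) * 100 = 2.4 / 12.08 * 100 = 19.9%

19.9


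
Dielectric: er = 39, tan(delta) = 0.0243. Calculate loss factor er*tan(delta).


Loss = 39 * 0.0243 = 0.948

0.948


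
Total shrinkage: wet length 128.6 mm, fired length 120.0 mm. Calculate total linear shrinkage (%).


TS = (128.6 - 120.0) / 128.6 * 100 = 6.69%

6.69


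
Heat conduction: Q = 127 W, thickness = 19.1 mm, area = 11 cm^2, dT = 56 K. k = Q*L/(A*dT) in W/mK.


k = 127*19.1/1000/(11/10000*56) = 39.38 W/mK

39.38


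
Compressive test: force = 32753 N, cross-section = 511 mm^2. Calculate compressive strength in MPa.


CS = 32753 / 511 = 64.1 MPa

64.1


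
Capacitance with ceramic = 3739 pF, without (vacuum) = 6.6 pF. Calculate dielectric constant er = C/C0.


er = 3739 / 6.6 = 566.52

566.52


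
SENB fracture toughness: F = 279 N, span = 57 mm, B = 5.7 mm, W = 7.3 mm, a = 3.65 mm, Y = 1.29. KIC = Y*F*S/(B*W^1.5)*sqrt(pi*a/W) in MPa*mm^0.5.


KIC = 1.29*279*57/(5.7*7.3^1.5)*sqrt(pi*3.65/7.3) = 228.7

228.7


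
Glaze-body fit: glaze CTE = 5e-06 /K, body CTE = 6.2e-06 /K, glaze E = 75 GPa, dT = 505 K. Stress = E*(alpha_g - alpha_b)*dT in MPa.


Stress = 75*1000*(5e-06 - 6.2e-06)*505 = -45.5 MPa

-45.5


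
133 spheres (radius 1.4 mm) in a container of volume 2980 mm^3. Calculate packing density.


V_sphere = 4/3*pi*1.4^3 = 11.494 mm^3
Total V = 133*11.494 = 1528.702 mm^3
PD = 1528.702 / 2980 = 0.513

0.513


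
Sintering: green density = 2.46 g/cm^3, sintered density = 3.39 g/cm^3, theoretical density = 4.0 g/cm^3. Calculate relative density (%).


Relative = 3.39 / 4.0 * 100 = 84.8%

84.8


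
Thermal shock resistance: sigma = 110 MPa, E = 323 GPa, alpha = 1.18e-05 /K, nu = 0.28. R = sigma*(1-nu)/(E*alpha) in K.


R = 110*(1-0.28)/(323*1000*1.18e-05) = 21 K

21


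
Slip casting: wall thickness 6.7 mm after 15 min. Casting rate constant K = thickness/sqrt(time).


K = 6.7 / sqrt(15) = 6.7 / 3.873 = 1.73 mm/min^0.5

1.73


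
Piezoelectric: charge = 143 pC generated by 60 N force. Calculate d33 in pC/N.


d33 = 143 / 60 = 2.4 pC/N

2.4


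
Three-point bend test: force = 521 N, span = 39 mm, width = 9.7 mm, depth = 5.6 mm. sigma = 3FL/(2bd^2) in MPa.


sigma = 3*521*39/(2*9.7*5.6^2) = 100.2 MPa

100.2


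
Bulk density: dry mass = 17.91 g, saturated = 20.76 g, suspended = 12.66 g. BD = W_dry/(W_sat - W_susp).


BD = 17.91 / (20.76 - 12.66) = 17.91 / 8.1 = 2.211 g/cm^3

2.211


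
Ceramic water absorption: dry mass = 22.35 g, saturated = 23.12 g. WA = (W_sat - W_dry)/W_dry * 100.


WA = (23.12 - 22.35) / 22.35 * 100 = 3.45%

3.45


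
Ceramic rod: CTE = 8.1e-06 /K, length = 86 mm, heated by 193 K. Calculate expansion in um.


dL = 8.1e-06 * 86 * 193 * 1000 = 134.444 um

134.444


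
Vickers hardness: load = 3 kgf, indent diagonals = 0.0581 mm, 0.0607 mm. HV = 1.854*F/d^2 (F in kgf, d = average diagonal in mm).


d_avg = (0.0581+0.0607)/2 = 0.0594 mm
HV = 1.854*3/0.0594^2 = 1576

1576


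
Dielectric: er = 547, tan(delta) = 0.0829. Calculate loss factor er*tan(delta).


Loss = 547 * 0.0829 = 45.346

45.346


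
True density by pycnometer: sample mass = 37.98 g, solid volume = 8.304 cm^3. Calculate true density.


TD = 37.98 / 8.304 = 4.574 g/cm^3

4.574


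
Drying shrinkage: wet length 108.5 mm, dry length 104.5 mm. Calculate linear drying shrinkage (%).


DS = (108.5 - 104.5) / 108.5 * 100 = 3.69%

3.69


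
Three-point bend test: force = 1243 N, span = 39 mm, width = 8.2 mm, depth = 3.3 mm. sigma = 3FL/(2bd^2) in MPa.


sigma = 3*1243*39/(2*8.2*3.3^2) = 814.3 MPa

814.3


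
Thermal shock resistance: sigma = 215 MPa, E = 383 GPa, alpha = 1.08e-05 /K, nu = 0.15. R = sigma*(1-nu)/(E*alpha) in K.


R = 215*(1-0.15)/(383*1000*1.08e-05) = 44 K

44


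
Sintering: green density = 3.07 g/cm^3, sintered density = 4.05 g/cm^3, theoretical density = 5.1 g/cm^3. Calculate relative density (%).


Relative = 4.05 / 5.1 * 100 = 79.4%

79.4


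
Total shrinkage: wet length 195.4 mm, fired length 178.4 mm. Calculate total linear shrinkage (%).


TS = (195.4 - 178.4) / 195.4 * 100 = 8.7%

8.7


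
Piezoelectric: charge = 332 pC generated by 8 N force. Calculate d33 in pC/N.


d33 = 332 / 8 = 41.5 pC/N

41.5


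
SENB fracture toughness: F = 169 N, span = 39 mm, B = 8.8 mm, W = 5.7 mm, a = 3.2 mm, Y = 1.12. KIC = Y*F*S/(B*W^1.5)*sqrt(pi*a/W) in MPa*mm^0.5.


KIC = 1.12*169*39/(8.8*5.7^1.5)*sqrt(pi*3.2/5.7) = 81.86

81.86


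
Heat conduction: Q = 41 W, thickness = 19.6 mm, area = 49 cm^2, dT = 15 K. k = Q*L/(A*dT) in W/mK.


k = 41*19.6/1000/(49/10000*15) = 10.93 W/mK

10.93


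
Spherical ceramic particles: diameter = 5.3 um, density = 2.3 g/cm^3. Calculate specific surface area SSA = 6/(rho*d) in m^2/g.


SSA = 6 / (2.3 * 5.3) = 0.492 m^2/g

0.492


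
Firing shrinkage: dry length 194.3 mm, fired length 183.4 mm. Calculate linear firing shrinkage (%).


FS = (194.3 - 183.4) / 194.3 * 100 = 5.61%

5.61


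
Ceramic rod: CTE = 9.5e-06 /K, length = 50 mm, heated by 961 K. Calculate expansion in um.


dL = 9.5e-06 * 50 * 961 * 1000 = 456.475 um

456.475


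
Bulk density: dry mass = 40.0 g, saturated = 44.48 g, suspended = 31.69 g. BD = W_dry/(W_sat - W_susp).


BD = 40.0 / (44.48 - 31.69) = 40.0 / 12.79 = 3.127 g/cm^3

3.127


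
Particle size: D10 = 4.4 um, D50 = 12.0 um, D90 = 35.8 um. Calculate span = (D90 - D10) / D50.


Span = (35.8 - 4.4) / 12.0 = 31.4 / 12.0 = 2.617

2.617


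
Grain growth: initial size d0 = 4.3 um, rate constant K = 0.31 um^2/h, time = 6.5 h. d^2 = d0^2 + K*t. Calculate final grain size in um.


d^2 = 4.3^2 + 0.31*6.5 = 20.505
d = sqrt(20.505) = 4.53 um

4.53


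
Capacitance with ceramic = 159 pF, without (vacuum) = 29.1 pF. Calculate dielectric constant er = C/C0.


er = 159 / 29.1 = 5.46

5.46


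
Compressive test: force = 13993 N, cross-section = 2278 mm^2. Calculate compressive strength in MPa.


CS = 13993 / 2278 = 6.1 MPa

6.1


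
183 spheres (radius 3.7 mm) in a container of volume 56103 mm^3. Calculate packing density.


V_sphere = 4/3*pi*3.7^3 = 212.1748 mm^3
Total V = 183*212.1748 = 38827.9884 mm^3
PD = 38827.9884 / 56103 = 0.692

0.692


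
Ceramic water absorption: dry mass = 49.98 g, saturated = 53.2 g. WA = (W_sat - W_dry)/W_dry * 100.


WA = (53.2 - 49.98) / 49.98 * 100 = 6.44%

6.44


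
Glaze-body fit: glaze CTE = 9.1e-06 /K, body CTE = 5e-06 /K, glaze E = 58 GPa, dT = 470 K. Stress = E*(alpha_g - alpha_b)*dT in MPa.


Stress = 58*1000*(9.1e-06 - 5e-06)*470 = 111.8 MPa

111.8


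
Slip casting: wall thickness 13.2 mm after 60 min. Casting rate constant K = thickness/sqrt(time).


K = 13.2 / sqrt(60) = 13.2 / 7.746 = 1.704 mm/min^0.5

1.704


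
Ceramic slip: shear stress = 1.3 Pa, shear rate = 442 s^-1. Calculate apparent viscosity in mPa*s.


eta = tau/gamma * 1000 = 1.3/442 * 1000 = 2.9 mPa*s

2.9


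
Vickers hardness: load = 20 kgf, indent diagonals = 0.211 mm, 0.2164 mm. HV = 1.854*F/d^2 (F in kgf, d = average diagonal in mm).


d_avg = (0.211+0.2164)/2 = 0.2137 mm
HV = 1.854*20/0.2137^2 = 812

812


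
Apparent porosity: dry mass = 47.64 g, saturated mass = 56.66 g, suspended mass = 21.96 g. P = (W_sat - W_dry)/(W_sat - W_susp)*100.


P = (56.66 - 47.64) / (56.66 - 21.96) * 100 = 9.02 / 34.7 * 100 = 26.0%

26.0


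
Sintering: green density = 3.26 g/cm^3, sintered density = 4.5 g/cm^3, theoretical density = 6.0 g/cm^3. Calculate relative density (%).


Relative = 4.5 / 6.0 * 100 = 75.0%

75.0


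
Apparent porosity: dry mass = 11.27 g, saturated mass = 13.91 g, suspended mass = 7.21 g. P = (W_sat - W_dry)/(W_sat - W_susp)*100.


P = (13.91 - 11.27) / (13.91 - 7.21) * 100 = 2.64 / 6.7 * 100 = 39.4%

39.4


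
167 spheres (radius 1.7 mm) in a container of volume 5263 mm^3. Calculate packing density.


V_sphere = 4/3*pi*1.7^3 = 20.5795 mm^3
Total V = 167*20.5795 = 3436.7765 mm^3
PD = 3436.7765 / 5263 = 0.653

0.653


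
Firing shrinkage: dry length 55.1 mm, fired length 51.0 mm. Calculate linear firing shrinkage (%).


FS = (55.1 - 51.0) / 55.1 * 100 = 7.44%

7.44


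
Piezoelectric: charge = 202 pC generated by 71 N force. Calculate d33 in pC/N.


d33 = 202 / 71 = 2.8 pC/N

2.8


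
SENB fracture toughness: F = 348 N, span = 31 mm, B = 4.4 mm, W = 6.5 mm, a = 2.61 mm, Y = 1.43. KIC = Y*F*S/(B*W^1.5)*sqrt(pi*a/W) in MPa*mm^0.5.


KIC = 1.43*348*31/(4.4*6.5^1.5)*sqrt(pi*2.61/6.5) = 237.63

237.63


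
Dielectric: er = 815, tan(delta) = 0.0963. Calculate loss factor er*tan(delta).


Loss = 815 * 0.0963 = 78.485

78.485


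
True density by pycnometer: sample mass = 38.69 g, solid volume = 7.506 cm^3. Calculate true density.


TD = 38.69 / 7.506 = 5.155 g/cm^3

5.155


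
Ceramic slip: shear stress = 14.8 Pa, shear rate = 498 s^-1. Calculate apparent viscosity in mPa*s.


eta = tau/gamma * 1000 = 14.8/498 * 1000 = 29.7 mPa*s

29.7


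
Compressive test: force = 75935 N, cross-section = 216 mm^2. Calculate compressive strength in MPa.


CS = 75935 / 216 = 351.6 MPa

351.6


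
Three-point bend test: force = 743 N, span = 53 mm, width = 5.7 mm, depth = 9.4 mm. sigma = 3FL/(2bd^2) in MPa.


sigma = 3*743*53/(2*5.7*9.4^2) = 117.3 MPa

117.3


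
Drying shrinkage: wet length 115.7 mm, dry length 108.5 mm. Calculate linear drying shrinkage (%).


DS = (115.7 - 108.5) / 115.7 * 100 = 6.22%

6.22


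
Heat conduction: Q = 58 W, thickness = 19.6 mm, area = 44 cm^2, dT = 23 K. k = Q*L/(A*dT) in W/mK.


k = 58*19.6/1000/(44/10000*23) = 11.23 W/mK

11.23


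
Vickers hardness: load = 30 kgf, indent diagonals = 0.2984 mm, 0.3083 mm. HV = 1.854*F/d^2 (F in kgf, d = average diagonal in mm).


d_avg = (0.2984+0.3083)/2 = 0.30335 mm
HV = 1.854*30/0.30335^2 = 604

604


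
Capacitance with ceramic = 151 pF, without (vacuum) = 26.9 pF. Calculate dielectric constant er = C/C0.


er = 151 / 26.9 = 5.61

5.61


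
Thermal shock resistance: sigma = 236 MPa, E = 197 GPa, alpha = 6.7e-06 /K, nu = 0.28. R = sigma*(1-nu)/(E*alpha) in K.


R = 236*(1-0.28)/(197*1000*6.7e-06) = 129 K

129


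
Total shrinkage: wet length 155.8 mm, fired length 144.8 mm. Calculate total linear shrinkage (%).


TS = (155.8 - 144.8) / 155.8 * 100 = 7.06%

7.06


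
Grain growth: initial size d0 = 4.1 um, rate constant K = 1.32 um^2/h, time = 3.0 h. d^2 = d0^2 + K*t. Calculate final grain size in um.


d^2 = 4.1^2 + 1.32*3.0 = 20.77
d = sqrt(20.77) = 4.56 um

4.56


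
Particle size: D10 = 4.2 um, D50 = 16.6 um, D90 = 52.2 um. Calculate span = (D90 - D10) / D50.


Span = (52.2 - 4.2) / 16.6 = 48.0 / 16.6 = 2.892

2.892


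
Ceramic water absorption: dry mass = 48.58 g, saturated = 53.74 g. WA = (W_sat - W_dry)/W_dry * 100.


WA = (53.74 - 48.58) / 48.58 * 100 = 10.62%

10.62


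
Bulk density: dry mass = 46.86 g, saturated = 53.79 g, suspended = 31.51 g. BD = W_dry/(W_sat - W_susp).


BD = 46.86 / (53.79 - 31.51) = 46.86 / 22.28 = 2.103 g/cm^3

2.103


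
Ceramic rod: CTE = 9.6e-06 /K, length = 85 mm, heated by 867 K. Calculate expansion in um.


dL = 9.6e-06 * 85 * 867 * 1000 = 707.472 um

707.472


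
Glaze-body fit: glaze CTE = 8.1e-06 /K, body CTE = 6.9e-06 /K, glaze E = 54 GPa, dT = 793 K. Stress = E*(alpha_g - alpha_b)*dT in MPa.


Stress = 54*1000*(8.1e-06 - 6.9e-06)*793 = 51.4 MPa

51.4


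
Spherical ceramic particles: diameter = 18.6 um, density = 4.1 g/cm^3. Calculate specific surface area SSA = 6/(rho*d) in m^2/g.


SSA = 6 / (4.1 * 18.6) = 0.079 m^2/g

0.079


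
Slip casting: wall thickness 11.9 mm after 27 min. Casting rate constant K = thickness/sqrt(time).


K = 11.9 / sqrt(27) = 11.9 / 5.1962 = 2.29 mm/min^0.5

2.29


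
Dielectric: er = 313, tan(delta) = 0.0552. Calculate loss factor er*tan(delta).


Loss = 313 * 0.0552 = 17.278

17.278


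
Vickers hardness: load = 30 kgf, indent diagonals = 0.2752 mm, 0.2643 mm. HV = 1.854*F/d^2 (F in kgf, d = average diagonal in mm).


d_avg = (0.2752+0.2643)/2 = 0.26975 mm
HV = 1.854*30/0.26975^2 = 764

764


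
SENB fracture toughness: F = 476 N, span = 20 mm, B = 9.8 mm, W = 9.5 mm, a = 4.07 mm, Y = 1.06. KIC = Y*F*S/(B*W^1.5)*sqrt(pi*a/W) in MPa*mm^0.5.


KIC = 1.06*476*20/(9.8*9.5^1.5)*sqrt(pi*4.07/9.5) = 40.8

40.8


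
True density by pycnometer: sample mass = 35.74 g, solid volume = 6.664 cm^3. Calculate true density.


TD = 35.74 / 6.664 = 5.363 g/cm^3

5.363


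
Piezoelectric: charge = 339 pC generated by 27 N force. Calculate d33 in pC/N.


d33 = 339 / 27 = 12.6 pC/N

12.6


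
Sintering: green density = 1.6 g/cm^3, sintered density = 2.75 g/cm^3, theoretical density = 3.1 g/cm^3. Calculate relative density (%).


Relative = 2.75 / 3.1 * 100 = 88.7%

88.7


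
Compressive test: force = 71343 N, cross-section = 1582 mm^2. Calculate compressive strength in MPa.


CS = 71343 / 1582 = 45.1 MPa

45.1


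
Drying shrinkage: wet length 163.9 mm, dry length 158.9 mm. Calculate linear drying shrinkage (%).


DS = (163.9 - 158.9) / 163.9 * 100 = 3.05%

3.05


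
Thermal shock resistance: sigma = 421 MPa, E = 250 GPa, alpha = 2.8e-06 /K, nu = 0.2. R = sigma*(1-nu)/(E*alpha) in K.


R = 421*(1-0.2)/(250*1000*2.8e-06) = 481 K

481


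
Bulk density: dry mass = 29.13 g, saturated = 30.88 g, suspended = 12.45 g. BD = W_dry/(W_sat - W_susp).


BD = 29.13 / (30.88 - 12.45) = 29.13 / 18.43 = 1.581 g/cm^3

1.581


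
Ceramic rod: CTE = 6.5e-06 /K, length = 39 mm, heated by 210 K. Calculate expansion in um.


dL = 6.5e-06 * 39 * 210 * 1000 = 53.235 um

53.235


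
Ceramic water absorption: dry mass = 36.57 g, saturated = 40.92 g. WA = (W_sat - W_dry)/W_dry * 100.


WA = (40.92 - 36.57) / 36.57 * 100 = 11.89%

11.89


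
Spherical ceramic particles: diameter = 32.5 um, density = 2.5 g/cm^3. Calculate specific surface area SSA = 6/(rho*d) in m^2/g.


SSA = 6 / (2.5 * 32.5) = 0.074 m^2/g

0.074


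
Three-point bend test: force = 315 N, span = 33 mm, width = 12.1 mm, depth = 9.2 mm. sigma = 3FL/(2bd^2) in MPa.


sigma = 3*315*33/(2*12.1*9.2^2) = 15.2 MPa

15.2


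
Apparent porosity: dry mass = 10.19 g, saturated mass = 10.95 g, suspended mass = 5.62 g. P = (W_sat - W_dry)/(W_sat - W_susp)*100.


P = (10.95 - 10.19) / (10.95 - 5.62) * 100 = 0.76 / 5.33 * 100 = 14.3%

14.3


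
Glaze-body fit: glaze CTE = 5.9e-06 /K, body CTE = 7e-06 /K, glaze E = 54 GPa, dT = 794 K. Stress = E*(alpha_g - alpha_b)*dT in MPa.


Stress = 54*1000*(5.9e-06 - 7e-06)*794 = -47.2 MPa

-47.2


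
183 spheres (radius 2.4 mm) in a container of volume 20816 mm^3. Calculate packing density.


V_sphere = 4/3*pi*2.4^3 = 57.9058 mm^3
Total V = 183*57.9058 = 10596.7614 mm^3
PD = 10596.7614 / 20816 = 0.509

0.509


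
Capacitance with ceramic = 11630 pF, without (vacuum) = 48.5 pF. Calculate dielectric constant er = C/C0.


er = 11630 / 48.5 = 239.79

239.79


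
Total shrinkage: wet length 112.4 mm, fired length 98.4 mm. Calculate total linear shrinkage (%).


TS = (112.4 - 98.4) / 112.4 * 100 = 12.46%

12.46


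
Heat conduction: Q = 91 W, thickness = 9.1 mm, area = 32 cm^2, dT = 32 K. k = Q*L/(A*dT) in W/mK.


k = 91*9.1/1000/(32/10000*32) = 8.09 W/mK

8.09


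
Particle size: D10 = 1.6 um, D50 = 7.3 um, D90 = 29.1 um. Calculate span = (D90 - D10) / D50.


Span = (29.1 - 1.6) / 7.3 = 27.5 / 7.3 = 3.767

3.767


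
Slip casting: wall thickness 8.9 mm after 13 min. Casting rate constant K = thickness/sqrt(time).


K = 8.9 / sqrt(13) = 8.9 / 3.6056 = 2.468 mm/min^0.5

2.468


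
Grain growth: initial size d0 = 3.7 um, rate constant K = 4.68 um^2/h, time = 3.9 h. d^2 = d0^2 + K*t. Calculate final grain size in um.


d^2 = 3.7^2 + 4.68*3.9 = 31.942
d = sqrt(31.942) = 5.65 um

5.65


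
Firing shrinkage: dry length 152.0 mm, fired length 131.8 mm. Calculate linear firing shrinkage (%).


FS = (152.0 - 131.8) / 152.0 * 100 = 13.29%

13.29


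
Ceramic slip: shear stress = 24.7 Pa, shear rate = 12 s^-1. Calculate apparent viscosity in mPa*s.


eta = tau/gamma * 1000 = 24.7/12 * 1000 = 2058.3 mPa*s

2058.3


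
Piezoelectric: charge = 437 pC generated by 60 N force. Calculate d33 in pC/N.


d33 = 437 / 60 = 7.3 pC/N

7.3


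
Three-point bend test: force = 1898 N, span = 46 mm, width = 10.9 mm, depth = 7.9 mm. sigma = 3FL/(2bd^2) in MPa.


sigma = 3*1898*46/(2*10.9*7.9^2) = 192.5 MPa

192.5


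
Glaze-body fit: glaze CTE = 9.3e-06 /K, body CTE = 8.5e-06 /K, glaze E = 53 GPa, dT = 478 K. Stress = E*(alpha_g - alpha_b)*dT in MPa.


Stress = 53*1000*(9.3e-06 - 8.5e-06)*478 = 20.3 MPa

20.3


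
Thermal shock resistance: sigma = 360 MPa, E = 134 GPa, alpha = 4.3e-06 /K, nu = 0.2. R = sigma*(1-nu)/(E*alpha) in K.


R = 360*(1-0.2)/(134*1000*4.3e-06) = 500 K

500


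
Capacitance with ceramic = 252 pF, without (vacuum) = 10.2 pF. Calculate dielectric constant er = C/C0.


er = 252 / 10.2 = 24.71

24.71


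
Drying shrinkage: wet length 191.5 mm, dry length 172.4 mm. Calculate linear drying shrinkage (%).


DS = (191.5 - 172.4) / 191.5 * 100 = 9.97%

9.97


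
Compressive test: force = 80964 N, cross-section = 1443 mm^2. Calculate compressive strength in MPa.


CS = 80964 / 1443 = 56.1 MPa

56.1


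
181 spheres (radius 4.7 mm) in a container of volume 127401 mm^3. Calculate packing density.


V_sphere = 4/3*pi*4.7^3 = 434.8928 mm^3
Total V = 181*434.8928 = 78715.5968 mm^3
PD = 78715.5968 / 127401 = 0.618

0.618


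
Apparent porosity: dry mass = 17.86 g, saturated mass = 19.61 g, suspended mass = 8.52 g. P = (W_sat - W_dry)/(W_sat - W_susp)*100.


P = (19.61 - 17.86) / (19.61 - 8.52) * 100 = 1.75 / 11.09 * 100 = 15.8%

15.8


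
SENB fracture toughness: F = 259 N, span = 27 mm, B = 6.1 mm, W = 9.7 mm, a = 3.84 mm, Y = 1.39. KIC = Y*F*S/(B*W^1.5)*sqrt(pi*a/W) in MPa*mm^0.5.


KIC = 1.39*259*27/(6.1*9.7^1.5)*sqrt(pi*3.84/9.7) = 58.82

58.82


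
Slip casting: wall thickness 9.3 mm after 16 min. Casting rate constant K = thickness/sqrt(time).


K = 9.3 / sqrt(16) = 9.3 / 4.0 = 2.325 mm/min^0.5

2.325


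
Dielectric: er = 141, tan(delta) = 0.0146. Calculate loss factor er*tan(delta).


Loss = 141 * 0.0146 = 2.059

2.059


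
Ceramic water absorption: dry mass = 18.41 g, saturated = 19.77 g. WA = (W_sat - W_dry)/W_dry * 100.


WA = (19.77 - 18.41) / 18.41 * 100 = 7.39%

7.39


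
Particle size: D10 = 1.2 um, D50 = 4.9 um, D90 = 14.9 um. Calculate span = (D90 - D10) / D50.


Span = (14.9 - 1.2) / 4.9 = 13.7 / 4.9 = 2.796

2.796


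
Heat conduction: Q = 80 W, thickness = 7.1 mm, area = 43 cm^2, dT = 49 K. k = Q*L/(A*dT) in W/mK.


k = 80*7.1/1000/(43/10000*49) = 2.7 W/mK

2.7


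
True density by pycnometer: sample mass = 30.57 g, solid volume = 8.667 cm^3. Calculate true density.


TD = 30.57 / 8.667 = 3.527 g/cm^3

3.527


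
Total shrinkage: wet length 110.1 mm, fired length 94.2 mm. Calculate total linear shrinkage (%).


TS = (110.1 - 94.2) / 110.1 * 100 = 14.44%

14.44


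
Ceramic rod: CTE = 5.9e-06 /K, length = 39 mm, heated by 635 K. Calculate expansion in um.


dL = 5.9e-06 * 39 * 635 * 1000 = 146.114 um

146.114


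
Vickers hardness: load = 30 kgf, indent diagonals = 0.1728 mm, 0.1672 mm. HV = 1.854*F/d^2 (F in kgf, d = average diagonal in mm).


d_avg = (0.1728+0.1672)/2 = 0.17 mm
HV = 1.854*30/0.17^2 = 1925

1925


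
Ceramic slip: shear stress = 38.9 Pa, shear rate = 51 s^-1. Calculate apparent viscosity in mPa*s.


eta = tau/gamma * 1000 = 38.9/51 * 1000 = 762.7 mPa*s

762.7


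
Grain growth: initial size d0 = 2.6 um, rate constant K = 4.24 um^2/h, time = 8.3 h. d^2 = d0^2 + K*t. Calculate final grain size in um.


d^2 = 2.6^2 + 4.24*8.3 = 41.952
d = sqrt(41.952) = 6.48 um

6.48


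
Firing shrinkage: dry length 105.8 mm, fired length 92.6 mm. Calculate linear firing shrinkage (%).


FS = (105.8 - 92.6) / 105.8 * 100 = 12.48%

12.48


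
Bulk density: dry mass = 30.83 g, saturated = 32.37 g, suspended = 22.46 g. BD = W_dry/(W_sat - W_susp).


BD = 30.83 / (32.37 - 22.46) = 30.83 / 9.91 = 3.111 g/cm^3

3.111


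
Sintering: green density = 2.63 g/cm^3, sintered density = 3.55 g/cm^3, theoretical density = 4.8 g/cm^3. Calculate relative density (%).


Relative = 3.55 / 4.8 * 100 = 74.0%

74.0


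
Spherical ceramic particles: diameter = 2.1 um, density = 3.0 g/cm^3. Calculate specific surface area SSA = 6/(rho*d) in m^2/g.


SSA = 6 / (3.0 * 2.1) = 0.952 m^2/g

0.952


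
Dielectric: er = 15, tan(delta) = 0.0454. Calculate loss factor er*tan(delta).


Loss = 15 * 0.0454 = 0.681

0.681


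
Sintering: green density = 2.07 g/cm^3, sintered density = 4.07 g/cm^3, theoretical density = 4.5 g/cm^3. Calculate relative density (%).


Relative = 4.07 / 4.5 * 100 = 90.4%

90.4


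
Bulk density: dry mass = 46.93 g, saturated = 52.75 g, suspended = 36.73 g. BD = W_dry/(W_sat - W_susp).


BD = 46.93 / (52.75 - 36.73) = 46.93 / 16.02 = 2.929 g/cm^3

2.929


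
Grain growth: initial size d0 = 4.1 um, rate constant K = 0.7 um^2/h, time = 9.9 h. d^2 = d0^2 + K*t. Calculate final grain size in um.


d^2 = 4.1^2 + 0.7*9.9 = 23.74
d = sqrt(23.74) = 4.87 um

4.87


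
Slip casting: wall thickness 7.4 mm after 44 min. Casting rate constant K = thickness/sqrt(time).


K = 7.4 / sqrt(44) = 7.4 / 6.6332 = 1.116 mm/min^0.5

1.116


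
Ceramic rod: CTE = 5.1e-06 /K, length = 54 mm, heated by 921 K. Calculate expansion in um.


dL = 5.1e-06 * 54 * 921 * 1000 = 253.643 um

253.643


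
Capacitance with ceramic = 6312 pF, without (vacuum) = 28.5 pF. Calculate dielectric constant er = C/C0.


er = 6312 / 28.5 = 221.47

221.47


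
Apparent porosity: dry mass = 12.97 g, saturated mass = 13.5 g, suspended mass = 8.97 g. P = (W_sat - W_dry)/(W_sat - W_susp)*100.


P = (13.5 - 12.97) / (13.5 - 8.97) * 100 = 0.53 / 4.53 * 100 = 11.7%

11.7


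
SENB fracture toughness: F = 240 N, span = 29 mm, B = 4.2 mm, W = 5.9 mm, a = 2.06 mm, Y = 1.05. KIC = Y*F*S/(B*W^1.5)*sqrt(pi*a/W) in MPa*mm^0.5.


KIC = 1.05*240*29/(4.2*5.9^1.5)*sqrt(pi*2.06/5.9) = 127.16

127.16


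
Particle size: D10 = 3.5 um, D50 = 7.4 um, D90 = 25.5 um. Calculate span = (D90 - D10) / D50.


Span = (25.5 - 3.5) / 7.4 = 22.0 / 7.4 = 2.973

2.973


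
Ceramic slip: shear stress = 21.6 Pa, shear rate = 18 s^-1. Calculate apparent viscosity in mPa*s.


eta = tau/gamma * 1000 = 21.6/18 * 1000 = 1200.0 mPa*s

1200.0


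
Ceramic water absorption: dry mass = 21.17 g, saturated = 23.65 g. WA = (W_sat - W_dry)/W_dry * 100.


WA = (23.65 - 21.17) / 21.17 * 100 = 11.71%

11.71


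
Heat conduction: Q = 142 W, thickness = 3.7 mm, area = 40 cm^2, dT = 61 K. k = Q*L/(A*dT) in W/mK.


k = 142*3.7/1000/(40/10000*61) = 2.15 W/mK

2.15


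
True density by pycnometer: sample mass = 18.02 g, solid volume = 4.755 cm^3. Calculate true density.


TD = 18.02 / 4.755 = 3.79 g/cm^3

3.79


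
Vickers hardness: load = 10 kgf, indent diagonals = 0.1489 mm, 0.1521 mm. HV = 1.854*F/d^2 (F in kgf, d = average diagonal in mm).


d_avg = (0.1489+0.1521)/2 = 0.1505 mm
HV = 1.854*10/0.1505^2 = 819

819


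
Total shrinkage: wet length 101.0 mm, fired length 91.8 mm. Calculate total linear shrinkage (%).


TS = (101.0 - 91.8) / 101.0 * 100 = 9.11%

9.11


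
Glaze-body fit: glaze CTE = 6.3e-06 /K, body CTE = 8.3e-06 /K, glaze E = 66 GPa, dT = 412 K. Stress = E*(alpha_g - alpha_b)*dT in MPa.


Stress = 66*1000*(6.3e-06 - 8.3e-06)*412 = -54.4 MPa

-54.4


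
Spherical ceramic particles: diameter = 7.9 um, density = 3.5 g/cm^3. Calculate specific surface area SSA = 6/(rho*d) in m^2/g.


SSA = 6 / (3.5 * 7.9) = 0.217 m^2/g

0.217


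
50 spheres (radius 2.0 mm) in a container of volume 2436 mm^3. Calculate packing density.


V_sphere = 4/3*pi*2.0^3 = 33.5103 mm^3
Total V = 50*33.5103 = 1675.515 mm^3
PD = 1675.515 / 2436 = 0.688

0.688


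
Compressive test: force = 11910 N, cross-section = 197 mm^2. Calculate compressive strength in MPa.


CS = 11910 / 197 = 60.5 MPa

60.5


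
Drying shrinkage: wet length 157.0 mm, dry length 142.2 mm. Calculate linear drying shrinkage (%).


DS = (157.0 - 142.2) / 157.0 * 100 = 9.43%

9.43


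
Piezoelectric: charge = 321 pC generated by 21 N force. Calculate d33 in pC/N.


d33 = 321 / 21 = 15.3 pC/N

15.3


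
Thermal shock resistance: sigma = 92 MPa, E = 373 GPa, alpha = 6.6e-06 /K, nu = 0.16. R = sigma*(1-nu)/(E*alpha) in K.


R = 92*(1-0.16)/(373*1000*6.6e-06) = 31 K

31


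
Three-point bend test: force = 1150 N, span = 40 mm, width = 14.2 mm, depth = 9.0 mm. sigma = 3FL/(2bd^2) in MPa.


sigma = 3*1150*40/(2*14.2*9.0^2) = 60.0 MPa

60.0


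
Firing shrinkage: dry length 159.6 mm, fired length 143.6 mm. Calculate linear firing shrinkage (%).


FS = (159.6 - 143.6) / 159.6 * 100 = 10.03%

10.03


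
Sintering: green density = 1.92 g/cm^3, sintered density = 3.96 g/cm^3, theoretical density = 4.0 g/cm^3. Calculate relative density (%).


Relative = 3.96 / 4.0 * 100 = 99.0%

99.0


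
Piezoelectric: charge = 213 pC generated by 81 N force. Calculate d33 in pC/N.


d33 = 213 / 81 = 2.6 pC/N

2.6


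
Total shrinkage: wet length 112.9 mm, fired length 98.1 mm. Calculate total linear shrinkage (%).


TS = (112.9 - 98.1) / 112.9 * 100 = 13.11%

13.11


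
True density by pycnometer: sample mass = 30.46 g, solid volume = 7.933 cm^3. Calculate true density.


TD = 30.46 / 7.933 = 3.84 g/cm^3

3.84


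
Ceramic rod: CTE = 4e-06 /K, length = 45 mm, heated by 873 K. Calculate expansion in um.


dL = 4e-06 * 45 * 873 * 1000 = 157.14 um

157.14


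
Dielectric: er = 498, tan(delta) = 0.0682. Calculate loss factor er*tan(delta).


Loss = 498 * 0.0682 = 33.964

33.964


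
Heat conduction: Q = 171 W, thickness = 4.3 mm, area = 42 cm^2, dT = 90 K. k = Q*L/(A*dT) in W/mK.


k = 171*4.3/1000/(42/10000*90) = 1.95 W/mK

1.95


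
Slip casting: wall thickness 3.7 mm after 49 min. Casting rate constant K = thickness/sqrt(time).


K = 3.7 / sqrt(49) = 3.7 / 7.0 = 0.529 mm/min^0.5

0.529


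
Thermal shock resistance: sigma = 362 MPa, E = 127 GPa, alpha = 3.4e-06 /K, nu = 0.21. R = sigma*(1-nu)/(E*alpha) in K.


R = 362*(1-0.21)/(127*1000*3.4e-06) = 662 K

662


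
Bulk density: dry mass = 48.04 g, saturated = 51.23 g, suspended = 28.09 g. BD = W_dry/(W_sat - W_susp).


BD = 48.04 / (51.23 - 28.09) = 48.04 / 23.14 = 2.076 g/cm^3

2.076


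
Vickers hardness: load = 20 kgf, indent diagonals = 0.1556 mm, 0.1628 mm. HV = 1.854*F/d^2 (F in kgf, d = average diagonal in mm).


d_avg = (0.1556+0.1628)/2 = 0.1592 mm
HV = 1.854*20/0.1592^2 = 1463

1463


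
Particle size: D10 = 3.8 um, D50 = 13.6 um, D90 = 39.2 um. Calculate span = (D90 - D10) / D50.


Span = (39.2 - 3.8) / 13.6 = 35.4 / 13.6 = 2.603

2.603


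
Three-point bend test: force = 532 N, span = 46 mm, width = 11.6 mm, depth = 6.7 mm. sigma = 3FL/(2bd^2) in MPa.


sigma = 3*532*46/(2*11.6*6.7^2) = 70.5 MPa

70.5


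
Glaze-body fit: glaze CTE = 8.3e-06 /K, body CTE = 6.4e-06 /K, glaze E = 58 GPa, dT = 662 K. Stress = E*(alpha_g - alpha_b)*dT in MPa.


Stress = 58*1000*(8.3e-06 - 6.4e-06)*662 = 73.0 MPa

73.0


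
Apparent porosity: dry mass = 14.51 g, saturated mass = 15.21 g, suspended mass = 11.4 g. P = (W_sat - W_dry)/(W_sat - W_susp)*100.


P = (15.21 - 14.51) / (15.21 - 11.4) * 100 = 0.7 / 3.81 * 100 = 18.4%

18.4


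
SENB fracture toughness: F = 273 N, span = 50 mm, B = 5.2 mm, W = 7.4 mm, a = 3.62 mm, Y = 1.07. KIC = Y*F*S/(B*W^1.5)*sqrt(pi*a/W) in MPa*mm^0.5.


KIC = 1.07*273*50/(5.2*7.4^1.5)*sqrt(pi*3.62/7.4) = 172.97

172.97


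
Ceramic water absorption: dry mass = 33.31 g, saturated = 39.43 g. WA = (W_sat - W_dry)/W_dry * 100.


WA = (39.43 - 33.31) / 33.31 * 100 = 18.37%

18.37


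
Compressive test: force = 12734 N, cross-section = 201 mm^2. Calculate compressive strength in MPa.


CS = 12734 / 201 = 63.4 MPa

63.4


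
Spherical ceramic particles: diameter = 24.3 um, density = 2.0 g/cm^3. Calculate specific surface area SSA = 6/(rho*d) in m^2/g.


SSA = 6 / (2.0 * 24.3) = 0.123 m^2/g

0.123


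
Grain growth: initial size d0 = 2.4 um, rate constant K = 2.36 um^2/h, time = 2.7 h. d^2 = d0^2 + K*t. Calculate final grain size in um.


d^2 = 2.4^2 + 2.36*2.7 = 12.132
d = sqrt(12.132) = 3.48 um

3.48


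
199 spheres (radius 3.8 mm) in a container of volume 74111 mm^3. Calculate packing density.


V_sphere = 4/3*pi*3.8^3 = 229.8473 mm^3
Total V = 199*229.8473 = 45739.6127 mm^3
PD = 45739.6127 / 74111 = 0.617

0.617


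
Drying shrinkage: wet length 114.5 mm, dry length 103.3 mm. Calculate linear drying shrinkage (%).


DS = (114.5 - 103.3) / 114.5 * 100 = 9.78%

9.78


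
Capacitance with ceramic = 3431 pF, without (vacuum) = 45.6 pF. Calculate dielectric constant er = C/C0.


er = 3431 / 45.6 = 75.24

75.24


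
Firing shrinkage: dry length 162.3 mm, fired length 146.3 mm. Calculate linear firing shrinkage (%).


FS = (162.3 - 146.3) / 162.3 * 100 = 9.86%

9.86


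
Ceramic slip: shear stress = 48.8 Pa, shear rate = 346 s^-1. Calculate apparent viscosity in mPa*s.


eta = tau/gamma * 1000 = 48.8/346 * 1000 = 141.0 mPa*s

141.0


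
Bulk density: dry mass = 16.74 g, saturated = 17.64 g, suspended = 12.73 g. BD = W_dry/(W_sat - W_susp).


BD = 16.74 / (17.64 - 12.73) = 16.74 / 4.91 = 3.409 g/cm^3

3.409


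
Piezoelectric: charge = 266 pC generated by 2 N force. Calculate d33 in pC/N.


d33 = 266 / 2 = 133.0 pC/N

133.0


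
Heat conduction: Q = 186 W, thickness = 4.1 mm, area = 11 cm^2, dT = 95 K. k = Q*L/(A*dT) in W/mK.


k = 186*4.1/1000/(11/10000*95) = 7.3 W/mK

7.3


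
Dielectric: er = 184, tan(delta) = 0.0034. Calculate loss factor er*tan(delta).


Loss = 184 * 0.0034 = 0.626

0.626


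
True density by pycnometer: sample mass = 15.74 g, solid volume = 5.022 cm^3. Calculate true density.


TD = 15.74 / 5.022 = 3.134 g/cm^3

3.134


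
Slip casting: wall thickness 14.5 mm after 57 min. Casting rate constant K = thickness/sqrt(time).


K = 14.5 / sqrt(57) = 14.5 / 7.5498 = 1.921 mm/min^0.5

1.921


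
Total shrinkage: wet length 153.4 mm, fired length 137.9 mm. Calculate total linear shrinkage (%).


TS = (153.4 - 137.9) / 153.4 * 100 = 10.1%

10.1


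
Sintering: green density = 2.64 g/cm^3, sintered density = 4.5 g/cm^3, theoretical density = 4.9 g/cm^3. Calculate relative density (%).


Relative = 4.5 / 4.9 * 100 = 91.8%

91.8


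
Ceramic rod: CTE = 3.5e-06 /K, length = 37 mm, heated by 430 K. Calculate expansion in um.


dL = 3.5e-06 * 37 * 430 * 1000 = 55.685 um

55.685


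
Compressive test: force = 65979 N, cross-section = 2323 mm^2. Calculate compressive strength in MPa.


CS = 65979 / 2323 = 28.4 MPa

28.4


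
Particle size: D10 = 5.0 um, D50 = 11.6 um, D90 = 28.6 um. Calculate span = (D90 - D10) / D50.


Span = (28.6 - 5.0) / 11.6 = 23.6 / 11.6 = 2.034

2.034


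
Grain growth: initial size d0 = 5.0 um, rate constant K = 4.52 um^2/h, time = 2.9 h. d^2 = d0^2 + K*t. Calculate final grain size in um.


d^2 = 5.0^2 + 4.52*2.9 = 38.108
d = sqrt(38.108) = 6.17 um

6.17


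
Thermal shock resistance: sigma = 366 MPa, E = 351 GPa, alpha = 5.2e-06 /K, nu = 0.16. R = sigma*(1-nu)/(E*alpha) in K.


R = 366*(1-0.16)/(351*1000*5.2e-06) = 168 K

168


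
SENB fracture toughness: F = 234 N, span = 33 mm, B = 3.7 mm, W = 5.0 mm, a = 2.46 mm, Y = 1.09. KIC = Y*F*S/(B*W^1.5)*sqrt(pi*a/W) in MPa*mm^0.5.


KIC = 1.09*234*33/(3.7*5.0^1.5)*sqrt(pi*2.46/5.0) = 252.96

252.96


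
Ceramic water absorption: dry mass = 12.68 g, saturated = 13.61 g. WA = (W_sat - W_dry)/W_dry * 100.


WA = (13.61 - 12.68) / 12.68 * 100 = 7.33%

7.33


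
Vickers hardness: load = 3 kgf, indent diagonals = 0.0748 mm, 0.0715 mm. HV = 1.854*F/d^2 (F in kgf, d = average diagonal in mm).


d_avg = (0.0748+0.0715)/2 = 0.07315 mm
HV = 1.854*3/0.07315^2 = 1039

1039


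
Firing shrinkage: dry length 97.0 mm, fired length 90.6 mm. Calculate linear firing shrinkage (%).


FS = (97.0 - 90.6) / 97.0 * 100 = 6.6%

6.6


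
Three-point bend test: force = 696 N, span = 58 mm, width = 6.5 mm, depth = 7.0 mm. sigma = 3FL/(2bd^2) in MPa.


sigma = 3*696*58/(2*6.5*7.0^2) = 190.1 MPa

190.1


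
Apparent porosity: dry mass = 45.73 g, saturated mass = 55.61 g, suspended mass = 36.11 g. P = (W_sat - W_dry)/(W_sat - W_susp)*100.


P = (55.61 - 45.73) / (55.61 - 36.11) * 100 = 9.88 / 19.5 * 100 = 50.7%

50.7


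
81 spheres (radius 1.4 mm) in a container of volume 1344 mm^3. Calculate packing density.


V_sphere = 4/3*pi*1.4^3 = 11.494 mm^3
Total V = 81*11.494 = 931.014 mm^3
PD = 931.014 / 1344 = 0.693

0.693


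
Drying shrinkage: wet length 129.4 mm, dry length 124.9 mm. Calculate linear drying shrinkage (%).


DS = (129.4 - 124.9) / 129.4 * 100 = 3.48%

3.48


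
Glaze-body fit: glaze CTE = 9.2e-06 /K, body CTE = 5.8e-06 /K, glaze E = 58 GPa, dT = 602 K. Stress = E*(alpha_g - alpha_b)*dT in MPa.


Stress = 58*1000*(9.2e-06 - 5.8e-06)*602 = 118.7 MPa

118.7


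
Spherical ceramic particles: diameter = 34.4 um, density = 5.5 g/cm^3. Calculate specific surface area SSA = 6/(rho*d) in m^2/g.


SSA = 6 / (5.5 * 34.4) = 0.032 m^2/g

0.032


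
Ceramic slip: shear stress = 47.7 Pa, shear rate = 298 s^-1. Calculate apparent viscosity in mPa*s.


eta = tau/gamma * 1000 = 47.7/298 * 1000 = 160.1 mPa*s

160.1


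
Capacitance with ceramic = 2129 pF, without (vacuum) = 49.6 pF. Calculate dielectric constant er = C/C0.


er = 2129 / 49.6 = 42.92

42.92


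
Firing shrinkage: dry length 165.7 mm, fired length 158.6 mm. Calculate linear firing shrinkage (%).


FS = (165.7 - 158.6) / 165.7 * 100 = 4.28%

4.28


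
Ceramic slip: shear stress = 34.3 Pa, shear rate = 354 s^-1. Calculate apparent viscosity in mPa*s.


eta = tau/gamma * 1000 = 34.3/354 * 1000 = 96.9 mPa*s

96.9


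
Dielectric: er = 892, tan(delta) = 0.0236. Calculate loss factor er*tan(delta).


Loss = 892 * 0.0236 = 21.051

21.051


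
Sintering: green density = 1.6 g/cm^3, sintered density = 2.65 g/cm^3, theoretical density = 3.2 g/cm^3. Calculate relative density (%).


Relative = 2.65 / 3.2 * 100 = 82.8%

82.8


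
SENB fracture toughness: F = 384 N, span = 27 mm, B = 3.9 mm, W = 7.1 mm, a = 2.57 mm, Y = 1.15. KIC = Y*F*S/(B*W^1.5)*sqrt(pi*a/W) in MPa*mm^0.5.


KIC = 1.15*384*27/(3.9*7.1^1.5)*sqrt(pi*2.57/7.1) = 172.33

172.33


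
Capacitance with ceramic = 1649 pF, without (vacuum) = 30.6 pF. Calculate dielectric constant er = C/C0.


er = 1649 / 30.6 = 53.89

53.89


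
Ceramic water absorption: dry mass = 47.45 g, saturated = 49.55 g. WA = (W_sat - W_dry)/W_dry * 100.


WA = (49.55 - 47.45) / 47.45 * 100 = 4.43%

4.43


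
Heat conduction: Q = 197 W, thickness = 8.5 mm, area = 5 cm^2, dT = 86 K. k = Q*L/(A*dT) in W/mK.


k = 197*8.5/1000/(5/10000*86) = 38.94 W/mK

38.94


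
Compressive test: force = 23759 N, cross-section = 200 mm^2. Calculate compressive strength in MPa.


CS = 23759 / 200 = 118.8 MPa

118.8


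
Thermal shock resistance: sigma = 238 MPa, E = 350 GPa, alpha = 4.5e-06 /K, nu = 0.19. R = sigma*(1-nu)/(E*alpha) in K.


R = 238*(1-0.19)/(350*1000*4.5e-06) = 122 K

122


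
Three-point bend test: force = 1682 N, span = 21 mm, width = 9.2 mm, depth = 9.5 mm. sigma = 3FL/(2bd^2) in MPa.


sigma = 3*1682*21/(2*9.2*9.5^2) = 63.8 MPa

63.8


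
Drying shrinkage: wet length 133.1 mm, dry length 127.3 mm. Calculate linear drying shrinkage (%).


DS = (133.1 - 127.3) / 133.1 * 100 = 4.36%

4.36


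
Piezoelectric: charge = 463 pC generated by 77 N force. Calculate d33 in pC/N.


d33 = 463 / 77 = 6.0 pC/N

6.0


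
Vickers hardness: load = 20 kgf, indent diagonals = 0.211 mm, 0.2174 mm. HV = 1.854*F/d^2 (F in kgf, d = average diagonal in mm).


d_avg = (0.211+0.2174)/2 = 0.2142 mm
HV = 1.854*20/0.2142^2 = 808

808


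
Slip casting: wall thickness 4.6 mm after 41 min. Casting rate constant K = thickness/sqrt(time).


K = 4.6 / sqrt(41) = 4.6 / 6.4031 = 0.718 mm/min^0.5

0.718


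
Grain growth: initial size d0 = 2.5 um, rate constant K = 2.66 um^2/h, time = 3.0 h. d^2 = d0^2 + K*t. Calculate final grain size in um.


d^2 = 2.5^2 + 2.66*3.0 = 14.23
d = sqrt(14.23) = 3.77 um

3.77


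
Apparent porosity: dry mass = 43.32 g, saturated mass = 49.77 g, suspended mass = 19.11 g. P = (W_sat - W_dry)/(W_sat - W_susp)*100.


P = (49.77 - 43.32) / (49.77 - 19.11) * 100 = 6.45 / 30.66 * 100 = 21.0%

21.0


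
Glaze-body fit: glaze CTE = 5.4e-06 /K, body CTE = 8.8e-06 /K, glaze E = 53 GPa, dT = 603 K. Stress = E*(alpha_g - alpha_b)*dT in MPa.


Stress = 53*1000*(5.4e-06 - 8.8e-06)*603 = -108.7 MPa

-108.7


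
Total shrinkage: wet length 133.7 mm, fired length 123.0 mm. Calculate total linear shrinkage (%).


TS = (133.7 - 123.0) / 133.7 * 100 = 8.0%

8.0


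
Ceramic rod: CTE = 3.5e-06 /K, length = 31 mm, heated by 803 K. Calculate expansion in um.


dL = 3.5e-06 * 31 * 803 * 1000 = 87.126 um

87.126


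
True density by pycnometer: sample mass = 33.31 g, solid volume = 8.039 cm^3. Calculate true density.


TD = 33.31 / 8.039 = 4.144 g/cm^3

4.144


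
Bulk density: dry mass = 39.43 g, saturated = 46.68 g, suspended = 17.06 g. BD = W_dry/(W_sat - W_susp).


BD = 39.43 / (46.68 - 17.06) = 39.43 / 29.62 = 1.331 g/cm^3

1.331


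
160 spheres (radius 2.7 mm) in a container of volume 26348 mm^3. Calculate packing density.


V_sphere = 4/3*pi*2.7^3 = 82.448 mm^3
Total V = 160*82.448 = 13191.68 mm^3
PD = 13191.68 / 26348 = 0.501

0.501
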